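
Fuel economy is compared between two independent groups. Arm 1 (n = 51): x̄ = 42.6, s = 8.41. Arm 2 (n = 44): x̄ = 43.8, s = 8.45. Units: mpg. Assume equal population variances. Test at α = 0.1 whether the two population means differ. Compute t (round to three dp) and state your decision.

t = -0.692; fail to reject H0

Let group 1 = arm 1, group 2 = arm 2. H0: μ_1 = μ_2; H1: μ_1 ≠ μ_2 (two-sample pooled-variance t-test, two-sided).
s_p² = [(51−1)·8.41² + (44−1)·8.45²]/(51+44−2) = 71.0399
t = (42.6 − 43.8)/√[71.0399·(1/51 + 1/44)] = -0.692
df = n₁ + n₂ − 2 = 93
Two-sided p-value ≈ 0.491
Since p ≈ 0.491 > α = 0.1, fail to reject H0; the evidence is not statistically significant.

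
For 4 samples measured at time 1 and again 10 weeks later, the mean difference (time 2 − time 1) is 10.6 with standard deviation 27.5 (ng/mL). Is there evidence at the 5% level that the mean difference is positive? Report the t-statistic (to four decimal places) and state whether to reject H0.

t = 0.7709; fail to reject H0

H0: μ_d = 0; H1: μ_d > 0 (paired t-test on the differences, right-tailed).
t = d̄/(s_d/√n) = 10.6/(27.5/√4) = 0.7709
df = n − 1 = 3
p-value = P(T ≥ 0.7709) ≈ 0.2485
Since p ≈ 0.2485 > α = 0.05, fail to reject H0; the evidence is not statistically significant.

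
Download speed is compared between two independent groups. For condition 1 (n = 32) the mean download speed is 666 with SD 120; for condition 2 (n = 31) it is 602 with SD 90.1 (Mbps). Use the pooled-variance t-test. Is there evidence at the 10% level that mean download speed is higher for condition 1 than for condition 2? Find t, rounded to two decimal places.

Let group 1 = condition 1, group 2 = condition 2. H0: μ_1 = μ_2; H1: μ_1 > μ_2 (two-sample pooled-variance t-test, right-tailed).
s_p² = [(32−1)·120² + (31−1)·90.1²]/(32+31−2) = 11310.5
t = (666 − 602)/√[11310.5·(1/32 + 1/31)] = 2.39
df = n₁ + n₂ − 2 = 61
p-value = P(T ≥ 2.39) ≈ 0.0100
Since p ≈ 0.0100 < α = 0.1, reject H0; the evidence is statistically significant.

2.39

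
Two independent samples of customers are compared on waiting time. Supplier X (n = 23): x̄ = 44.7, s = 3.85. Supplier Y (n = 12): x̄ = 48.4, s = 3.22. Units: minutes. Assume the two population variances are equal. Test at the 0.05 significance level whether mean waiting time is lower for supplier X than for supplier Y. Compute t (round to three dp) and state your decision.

t = -2.845; reject H0

Let group 1 = supplier X, group 2 = supplier Y. H0: μ_1 = μ_2; H1: μ_1 < μ_2 (two-sample pooled-variance t-test, left-tailed).
s_p² = [(23−1)·3.85² + (12−1)·3.22²]/(23+12−2) = 13.3378
t = (44.7 − 48.4)/√[13.3378·(1/23 + 1/12)] = -2.845
df = n₁ + n₂ − 2 = 33
p-value = P(T ≤ -2.845) ≈ 0.0038
Since p ≈ 0.0038 < α = 0.05, reject H0; the evidence is statistically significant.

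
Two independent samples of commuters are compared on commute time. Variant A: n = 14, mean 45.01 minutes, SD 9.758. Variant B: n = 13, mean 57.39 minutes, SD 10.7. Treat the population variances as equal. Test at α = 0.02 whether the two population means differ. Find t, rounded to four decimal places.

Let group 1 = variant A, group 2 = variant B. H0: μ_1 = μ_2; H1: μ_1 ≠ μ_2 (two-sample pooled-variance t-test, two-sided).
s_p² = [(14−1)·9.758² + (13−1)·10.7²]/(14+13−2) = 104.469
t = (45.01 − 57.39)/√[104.469·(1/14 + 1/13)] = -3.1447
df = n₁ + n₂ − 2 = 25
Two-sided p-value ≈ 0.004
Since p ≈ 0.004 < α = 0.02, reject H0; the data support H1.

-3.1447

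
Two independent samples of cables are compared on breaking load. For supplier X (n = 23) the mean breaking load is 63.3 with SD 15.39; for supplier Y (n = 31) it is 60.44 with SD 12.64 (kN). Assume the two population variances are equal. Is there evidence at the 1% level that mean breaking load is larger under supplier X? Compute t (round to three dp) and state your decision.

Let group 1 = supplier X, group 2 = supplier Y. H0: μ_1 = μ_2; H1: μ_1 > μ_2 (two-sample pooled-variance t-test, right-tailed).
s_p² = [(23−1)·15.39² + (31−1)·12.64²]/(23+31−2) = 192.381
t = (63.3 − 60.44)/√[192.381·(1/23 + 1/31)] = 0.749
df = n₁ + n₂ − 2 = 52
p-value = P(T ≥ 0.749) ≈ 0.229
Since p ≈ 0.229 > α = 0.01, fail to reject H0; the evidence is not statistically significant.

t = 0.749; fail to reject H0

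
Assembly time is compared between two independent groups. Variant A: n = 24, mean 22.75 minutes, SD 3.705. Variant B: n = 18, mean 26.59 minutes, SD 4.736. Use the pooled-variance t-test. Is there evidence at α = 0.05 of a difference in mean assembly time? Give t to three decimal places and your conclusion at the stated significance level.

t = -2.950; reject H0

Let group 1 = variant A, group 2 = variant B. H0: μ_1 = μ_2; H1: μ_1 ≠ μ_2 (two-sample pooled-variance t-test, two-sided).
s_p² = [(24−1)·3.705² + (18−1)·4.736²]/(24+18−2) = 17.4257
t = (22.75 − 26.59)/√[17.4257·(1/24 + 1/18)] = -2.950
df = n₁ + n₂ − 2 = 40
Two-sided p-value ≈ 0.005
Since p ≈ 0.005 < α = 0.05, reject H0; the data support H1.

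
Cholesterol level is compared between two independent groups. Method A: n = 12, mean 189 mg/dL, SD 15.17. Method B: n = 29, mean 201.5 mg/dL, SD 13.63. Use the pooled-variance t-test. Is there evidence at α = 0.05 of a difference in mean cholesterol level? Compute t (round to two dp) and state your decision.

t = -2.59; reject H0

Let group 1 = method A, group 2 = method B. H0: μ_1 = μ_2; H1: μ_1 ≠ μ_2 (two-sample pooled-variance t-test, two-sided).
s_p² = [(12−1)·15.17² + (29−1)·13.63²]/(12+29−2) = 198.286
t = (189 − 201.5)/√[198.286·(1/12 + 1/29)] = -2.59
df = n₁ + n₂ − 2 = 39
Two-sided p-value ≈ 0.014
Since p ≈ 0.014 < α = 0.05, reject H0; the data support H1.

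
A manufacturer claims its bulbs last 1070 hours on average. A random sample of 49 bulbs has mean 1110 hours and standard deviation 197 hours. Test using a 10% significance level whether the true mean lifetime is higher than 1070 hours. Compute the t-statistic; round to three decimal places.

1.421

H0: μ = 1070; H1: μ > 1070 (one-sample t-test, right-tailed).
t = (x̄ − μ₀)/(s/√n) = (1110 − 1070)/(197/√49) = 1.421
df = n − 1 = 48
p-value = P(T ≥ 1.421) ≈ 0.081
Since p ≈ 0.081 < α = 0.1, reject H0; the evidence is statistically significant.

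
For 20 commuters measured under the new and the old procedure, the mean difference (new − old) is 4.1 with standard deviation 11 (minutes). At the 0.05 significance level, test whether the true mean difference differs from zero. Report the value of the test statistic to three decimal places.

H0: μ_d = 0; H1: μ_d ≠ 0 (paired t-test on the differences, two-sided).
t = d̄/(s_d/√n) = 4.1/(11/√20) = 1.667
df = n − 1 = 19
Two-sided p-value ≈ 0.112
Since p ≈ 0.112 > α = 0.05, fail to reject H0; the evidence is not statistically significant.

1.667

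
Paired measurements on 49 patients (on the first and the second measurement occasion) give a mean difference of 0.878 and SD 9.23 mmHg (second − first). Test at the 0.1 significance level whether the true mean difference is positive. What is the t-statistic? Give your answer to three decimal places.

H0: μ_d = 0; H1: μ_d > 0 (paired t-test on the differences, right-tailed).
t = d̄/(s_d/√n) = 0.878/(9.23/√49) = 0.666
df = n − 1 = 48
p-value = P(T ≥ 0.666) ≈ 0.2543
Since p ≈ 0.2543 > α = 0.1, fail to reject H0; the data do not provide sufficient evidence against H0.

0.666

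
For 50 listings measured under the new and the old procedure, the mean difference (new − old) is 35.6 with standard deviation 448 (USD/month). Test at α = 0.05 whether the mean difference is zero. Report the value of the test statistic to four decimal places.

H0: μ_d = 0; H1: μ_d ≠ 0 (paired t-test on the differences, two-sided).
t = d̄/(s_d/√n) = 35.6/(448/√50) = 0.5619
df = n − 1 = 49
Two-sided p-value ≈ 0.5767
Since p ≈ 0.5767 > α = 0.05, fail to reject H0; the evidence is not statistically significant.

0.5619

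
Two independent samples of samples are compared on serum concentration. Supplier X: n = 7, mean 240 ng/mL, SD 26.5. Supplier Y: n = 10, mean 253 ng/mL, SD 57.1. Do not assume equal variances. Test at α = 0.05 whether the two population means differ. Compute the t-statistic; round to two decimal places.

Let group 1 = supplier X, group 2 = supplier Y. H0: μ_1 = μ_2; H1: μ_1 ≠ μ_2 (Welch's two-sample t-test, two-sided).
t = (x̄_1 − x̄_2)/√(s_1²/n_1 + s_2²/n_2) = (240 − 253)/√(26.5²/7 + 57.1²/10) = -0.63
Welch–Satterthwaite df ≈ 13.48
Two-sided p-value ≈ 0.539
Since p ≈ 0.539 > α = 0.05, fail to reject H0; the data do not provide sufficient evidence against H0.

-0.63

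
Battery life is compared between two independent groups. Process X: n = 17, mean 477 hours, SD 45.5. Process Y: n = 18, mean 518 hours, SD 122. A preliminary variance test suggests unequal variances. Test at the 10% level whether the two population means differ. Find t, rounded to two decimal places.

-1.33

Let group 1 = process X, group 2 = process Y. H0: μ_1 = μ_2; H1: μ_1 ≠ μ_2 (Welch's two-sample t-test, two-sided).
t = (x̄_1 − x̄_2)/√(s_1²/n_1 + s_2²/n_2) = (477 − 518)/√(45.5²/17 + 122²/18) = -1.33
Welch–Satterthwaite df ≈ 21.87
Two-sided p-value ≈ 0.197
Since p ≈ 0.197 > α = 0.1, fail to reject H0; the data do not provide sufficient evidence against H0.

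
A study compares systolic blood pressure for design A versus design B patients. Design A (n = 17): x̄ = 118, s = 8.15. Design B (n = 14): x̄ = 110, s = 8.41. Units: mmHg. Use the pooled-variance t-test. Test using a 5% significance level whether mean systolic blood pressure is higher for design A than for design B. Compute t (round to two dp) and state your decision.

Let group 1 = design A, group 2 = design B. H0: μ_1 = μ_2; H1: μ_1 > μ_2 (two-sample pooled-variance t-test, right-tailed).
s_p² = [(17−1)·8.15² + (14−1)·8.41²]/(17+14−2) = 68.3526
t = (118 − 110)/√[68.3526·(1/17 + 1/14)] = 2.68
df = n₁ + n₂ − 2 = 29
p-value = P(T ≥ 2.68) ≈ 0.0060
Since p ≈ 0.0060 < α = 0.05, reject H0; the data support H1.

t = 2.68; reject H0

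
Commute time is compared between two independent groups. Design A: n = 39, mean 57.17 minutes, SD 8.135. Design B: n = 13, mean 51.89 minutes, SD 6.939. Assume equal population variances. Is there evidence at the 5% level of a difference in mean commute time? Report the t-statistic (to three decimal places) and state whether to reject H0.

t = 2.096; reject H0

Let group 1 = design A, group 2 = design B. H0: μ_1 = μ_2; H1: μ_1 ≠ μ_2 (two-sample pooled-variance t-test, two-sided).
s_p² = [(39−1)·8.135² + (13−1)·6.939²]/(39+13−2) = 61.8514
t = (57.17 − 51.89)/√[61.8514·(1/39 + 1/13)] = 2.096
df = n₁ + n₂ − 2 = 50
Two-sided p-value ≈ 0.0411
Since p ≈ 0.0411 < α = 0.05, reject H0; the evidence is statistically significant.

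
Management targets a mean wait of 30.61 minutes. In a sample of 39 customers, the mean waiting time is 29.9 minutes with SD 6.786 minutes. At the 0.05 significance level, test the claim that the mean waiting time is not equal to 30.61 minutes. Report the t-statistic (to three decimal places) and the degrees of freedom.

t = -0.653, df = 38

H0: μ = 30.61; H1: μ ≠ 30.61 (one-sample t-test, two-sided).
t = (x̄ − μ₀)/(s/√n) = (29.9 − 30.61)/(6.786/√39) = -0.653
df = n − 1 = 38
Two-sided p-value ≈ 0.517
Since p ≈ 0.517 > α = 0.05, fail to reject H0; the evidence is not statistically significant.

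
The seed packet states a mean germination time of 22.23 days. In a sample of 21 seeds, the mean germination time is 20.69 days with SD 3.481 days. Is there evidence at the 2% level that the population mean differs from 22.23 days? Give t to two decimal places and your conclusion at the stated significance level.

H0: μ = 22.23; H1: μ ≠ 22.23 (one-sample t-test, two-sided).
t = (x̄ − μ₀)/(s/√n) = (20.69 − 22.23)/(3.481/√21) = -2.03
df = n − 1 = 20
Two-sided p-value ≈ 0.056
Since p ≈ 0.056 > α = 0.02, fail to reject H0; the evidence is not statistically significant.

t = -2.03; fail to reject H0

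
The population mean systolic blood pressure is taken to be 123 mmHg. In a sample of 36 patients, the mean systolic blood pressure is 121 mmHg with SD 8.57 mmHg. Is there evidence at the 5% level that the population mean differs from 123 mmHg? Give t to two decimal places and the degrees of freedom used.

t = -1.40, df = 35

H0: μ = 123; H1: μ ≠ 123 (one-sample t-test, two-sided).
t = (x̄ − μ₀)/(s/√n) = (121 − 123)/(8.57/√36) = -1.40
df = n − 1 = 35
Two-sided p-value ≈ 0.1702
Since p ≈ 0.1702 > α = 0.05, fail to reject H0; the evidence is not statistically significant.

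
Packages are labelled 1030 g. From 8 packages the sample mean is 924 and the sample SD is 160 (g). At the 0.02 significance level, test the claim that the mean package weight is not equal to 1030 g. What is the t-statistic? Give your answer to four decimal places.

H0: μ = 1030; H1: μ ≠ 1030 (one-sample t-test, two-sided).
t = (x̄ − μ₀)/(s/√n) = (924 − 1030)/(160/√8) = -1.8738
df = n − 1 = 7
Two-sided p-value ≈ 0.1031
Since p ≈ 0.1031 > α = 0.02, fail to reject H0; the evidence is not statistically significant.

-1.8738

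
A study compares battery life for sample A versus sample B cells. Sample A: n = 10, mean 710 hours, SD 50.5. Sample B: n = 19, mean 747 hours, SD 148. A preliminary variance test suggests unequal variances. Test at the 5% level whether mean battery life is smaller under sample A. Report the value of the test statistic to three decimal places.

-0.986

Let group 1 = sample A, group 2 = sample B. H0: μ_1 = μ_2; H1: μ_1 < μ_2 (Welch's two-sample t-test, left-tailed).
t = (x̄_1 − x̄_2)/√(s_1²/n_1 + s_2²/n_2) = (710 − 747)/√(50.5²/10 + 148²/19) = -0.986
Welch–Satterthwaite df ≈ 24.45
p-value = P(T ≤ -0.986) ≈ 0.167
Since p ≈ 0.167 > α = 0.05, fail to reject H0; the evidence is not statistically significant.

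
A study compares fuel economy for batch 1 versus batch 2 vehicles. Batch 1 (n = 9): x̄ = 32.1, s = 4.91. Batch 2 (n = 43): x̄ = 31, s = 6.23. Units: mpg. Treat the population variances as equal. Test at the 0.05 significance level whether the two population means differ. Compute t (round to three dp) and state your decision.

t = 0.497; fail to reject H0

Let group 1 = batch 1, group 2 = batch 2. H0: μ_1 = μ_2; H1: μ_1 ≠ μ_2 (two-sample pooled-variance t-test, two-sided).
s_p² = [(9−1)·4.91² + (43−1)·6.23²]/(9+43−2) = 36.4601
t = (32.1 − 31)/√[36.4601·(1/9 + 1/43)] = 0.497
df = n₁ + n₂ − 2 = 50
Two-sided p-value ≈ 0.621
Since p ≈ 0.621 > α = 0.05, fail to reject H0; the evidence is not statistically significant.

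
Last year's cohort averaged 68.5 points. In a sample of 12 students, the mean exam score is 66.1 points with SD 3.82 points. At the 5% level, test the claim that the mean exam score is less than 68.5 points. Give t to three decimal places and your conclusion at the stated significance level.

t = -2.176; reject H0

H0: μ = 68.5; H1: μ < 68.5 (one-sample t-test, left-tailed).
t = (x̄ − μ₀)/(s/√n) = (66.1 − 68.5)/(3.82/√12) = -2.176
df = n − 1 = 11
p-value = P(T ≤ -2.176) ≈ 0.026
Since p ≈ 0.026 < α = 0.05, reject H0; the data support H1.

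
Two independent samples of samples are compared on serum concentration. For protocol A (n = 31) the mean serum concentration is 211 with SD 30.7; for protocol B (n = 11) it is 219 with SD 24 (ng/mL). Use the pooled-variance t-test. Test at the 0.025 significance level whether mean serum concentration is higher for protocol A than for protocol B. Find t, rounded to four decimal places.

-0.7815

Let group 1 = protocol A, group 2 = protocol B. H0: μ_1 = μ_2; H1: μ_1 > μ_2 (two-sample pooled-variance t-test, right-tailed).
s_p² = [(31−1)·30.7² + (11−1)·24²]/(31+11−2) = 850.867
t = (211 − 219)/√[850.867·(1/31 + 1/11)] = -0.7815
df = n₁ + n₂ − 2 = 40
p-value = P(T ≥ -0.7815) ≈ 0.7804
Since p ≈ 0.7804 > α = 0.025, fail to reject H0; the data do not provide sufficient evidence against H0.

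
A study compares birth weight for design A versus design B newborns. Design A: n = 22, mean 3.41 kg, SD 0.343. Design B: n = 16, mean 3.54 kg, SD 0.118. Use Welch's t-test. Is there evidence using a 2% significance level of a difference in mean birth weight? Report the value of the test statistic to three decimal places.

-1.649

Let group 1 = design A, group 2 = design B. H0: μ_1 = μ_2; H1: μ_1 ≠ μ_2 (Welch's two-sample t-test, two-sided).
t = (x̄_1 − x̄_2)/√(s_1²/n_1 + s_2²/n_2) = (3.41 − 3.54)/√(0.343²/22 + 0.118²/16) = -1.649
Welch–Satterthwaite df ≈ 27.38
Two-sided p-value ≈ 0.1107
Since p ≈ 0.1107 > α = 0.02, fail to reject H0; the evidence is not statistically significant.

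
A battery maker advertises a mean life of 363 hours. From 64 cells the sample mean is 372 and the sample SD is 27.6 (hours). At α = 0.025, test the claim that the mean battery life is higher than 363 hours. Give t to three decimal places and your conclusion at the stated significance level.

H0: μ = 363; H1: μ > 363 (one-sample t-test, right-tailed).
t = (x̄ − μ₀)/(s/√n) = (372 − 363)/(27.6/√64) = 2.609
df = n − 1 = 63
p-value = P(T ≥ 2.609) ≈ 0.0057
Since p ≈ 0.0057 < α = 0.025, reject H0; the data support H1.

t = 2.609; reject H0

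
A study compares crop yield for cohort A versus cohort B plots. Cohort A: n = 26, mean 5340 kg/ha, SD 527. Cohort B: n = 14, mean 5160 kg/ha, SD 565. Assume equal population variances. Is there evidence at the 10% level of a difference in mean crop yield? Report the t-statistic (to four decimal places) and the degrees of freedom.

Let group 1 = cohort A, group 2 = cohort B. H0: μ_1 = μ_2; H1: μ_1 ≠ μ_2 (two-sample pooled-variance t-test, two-sided).
s_p² = [(26−1)·527² + (14−1)·565²]/(26+14−2) = 291925
t = (5340 − 5160)/√[291925·(1/26 + 1/14)] = 1.0050
df = n₁ + n₂ − 2 = 38
Two-sided p-value ≈ 0.321
Since p ≈ 0.321 > α = 0.1, fail to reject H0; the data do not provide sufficient evidence against H0.

t = 1.0050, df = 38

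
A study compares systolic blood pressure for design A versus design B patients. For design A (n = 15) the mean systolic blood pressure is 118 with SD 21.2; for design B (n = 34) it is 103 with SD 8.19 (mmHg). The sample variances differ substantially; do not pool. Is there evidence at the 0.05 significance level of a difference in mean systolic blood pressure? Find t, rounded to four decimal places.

2.6543

Let group 1 = design A, group 2 = design B. H0: μ_1 = μ_2; H1: μ_1 ≠ μ_2 (Welch's two-sample t-test, two-sided).
t = (x̄_1 − x̄_2)/√(s_1²/n_1 + s_2²/n_2) = (118 − 103)/√(21.2²/15 + 8.19²/34) = 2.6543
Welch–Satterthwaite df ≈ 15.88
Two-sided p-value ≈ 0.0174
Since p ≈ 0.0174 < α = 0.05, reject H0; the data support H1.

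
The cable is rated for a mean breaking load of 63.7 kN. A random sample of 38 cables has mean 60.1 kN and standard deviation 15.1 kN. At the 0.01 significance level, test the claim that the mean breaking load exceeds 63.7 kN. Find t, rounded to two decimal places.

H0: μ = 63.7; H1: μ > 63.7 (one-sample t-test, right-tailed).
t = (x̄ − μ₀)/(s/√n) = (60.1 − 63.7)/(15.1/√38) = -1.47
df = n − 1 = 37
p-value = P(T ≥ -1.47) ≈ 0.925
Since p ≈ 0.925 > α = 0.01, fail to reject H0; the data do not provide sufficient evidence against H0.

-1.47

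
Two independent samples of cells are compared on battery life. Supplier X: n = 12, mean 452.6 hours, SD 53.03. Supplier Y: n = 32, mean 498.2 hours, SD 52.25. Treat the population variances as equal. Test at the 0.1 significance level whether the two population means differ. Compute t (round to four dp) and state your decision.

t = -2.5681; reject H0

Let group 1 = supplier X, group 2 = supplier Y. H0: μ_1 = μ_2; H1: μ_1 ≠ μ_2 (two-sample pooled-variance t-test, two-sided).
s_p² = [(12−1)·53.03² + (32−1)·52.25²]/(12+32−2) = 2751.57
t = (452.6 − 498.2)/√[2751.57·(1/12 + 1/32)] = -2.5681
df = n₁ + n₂ − 2 = 42
Two-sided p-value ≈ 0.0139
Since p ≈ 0.0139 < α = 0.1, reject H0; the evidence is statistically significant.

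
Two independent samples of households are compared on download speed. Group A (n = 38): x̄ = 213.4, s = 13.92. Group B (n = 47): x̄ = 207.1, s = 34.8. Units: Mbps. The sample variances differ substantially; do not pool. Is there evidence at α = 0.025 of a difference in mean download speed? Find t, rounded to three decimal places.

1.134

Let group 1 = group A, group 2 = group B. H0: μ_1 = μ_2; H1: μ_1 ≠ μ_2 (Welch's two-sample t-test, two-sided).
t = (x̄_1 − x̄_2)/√(s_1²/n_1 + s_2²/n_2) = (213.4 − 207.1)/√(13.92²/38 + 34.8²/47) = 1.134
Welch–Satterthwaite df ≈ 62.94
Two-sided p-value ≈ 0.2611
Since p ≈ 0.2611 > α = 0.025, fail to reject H0; the evidence is not statistically significant.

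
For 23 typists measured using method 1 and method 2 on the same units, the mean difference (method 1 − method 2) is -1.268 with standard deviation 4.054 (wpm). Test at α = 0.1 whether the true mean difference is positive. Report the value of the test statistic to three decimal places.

H0: μ_d = 0; H1: μ_d > 0 (paired t-test on the differences, right-tailed).
t = d̄/(s_d/√n) = -1.268/(4.054/√23) = -1.500
df = n − 1 = 22
p-value = P(T ≥ -1.500) ≈ 0.9261
Since p ≈ 0.9261 > α = 0.1, fail to reject H0; the data do not provide sufficient evidence against H0.

-1.500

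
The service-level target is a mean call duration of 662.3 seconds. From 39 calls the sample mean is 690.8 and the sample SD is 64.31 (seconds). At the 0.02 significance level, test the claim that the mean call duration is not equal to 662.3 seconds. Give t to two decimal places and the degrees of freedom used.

H0: μ = 662.3; H1: μ ≠ 662.3 (one-sample t-test, two-sided).
t = (x̄ − μ₀)/(s/√n) = (690.8 − 662.3)/(64.31/√39) = 2.77
df = n − 1 = 38
Two-sided p-value ≈ 0.0087
Since p ≈ 0.0087 < α = 0.02, reject H0; the data support H1.

t = 2.77, df = 38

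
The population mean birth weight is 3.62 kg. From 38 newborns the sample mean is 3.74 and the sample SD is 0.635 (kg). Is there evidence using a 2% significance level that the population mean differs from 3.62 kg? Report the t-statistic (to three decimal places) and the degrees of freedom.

H0: μ = 3.62; H1: μ ≠ 3.62 (one-sample t-test, two-sided).
t = (x̄ − μ₀)/(s/√n) = (3.74 − 3.62)/(0.635/√38) = 1.165
df = n − 1 = 37
Two-sided p-value ≈ 0.2515
Since p ≈ 0.2515 > α = 0.02, fail to reject H0; the evidence is not statistically significant.

t = 1.165, df = 37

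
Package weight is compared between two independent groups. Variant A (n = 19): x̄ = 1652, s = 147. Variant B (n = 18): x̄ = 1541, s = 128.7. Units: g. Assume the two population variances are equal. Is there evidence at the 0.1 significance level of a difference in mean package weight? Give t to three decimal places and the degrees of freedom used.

Let group 1 = variant A, group 2 = variant B. H0: μ_1 = μ_2; H1: μ_1 ≠ μ_2 (two-sample pooled-variance t-test, two-sided).
s_p² = [(19−1)·147² + (18−1)·128.7²]/(19+18−2) = 19158.4
t = (1652 − 1541)/√[19158.4·(1/19 + 1/18)] = 2.438
df = n₁ + n₂ − 2 = 35
Two-sided p-value ≈ 0.0200
Since p ≈ 0.0200 < α = 0.1, reject H0; the data support H1.

t = 2.438, df = 35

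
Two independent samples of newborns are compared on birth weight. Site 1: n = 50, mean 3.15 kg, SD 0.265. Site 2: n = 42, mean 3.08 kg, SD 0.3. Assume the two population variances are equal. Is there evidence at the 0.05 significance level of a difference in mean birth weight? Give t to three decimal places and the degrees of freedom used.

Let group 1 = site 1, group 2 = site 2. H0: μ_1 = μ_2; H1: μ_1 ≠ μ_2 (two-sample pooled-variance t-test, two-sided).
s_p² = [(50−1)·0.265² + (42−1)·0.3²]/(50+42−2) = 0.0792336
t = (3.15 − 3.08)/√[0.0792336·(1/50 + 1/42)] = 1.188
df = n₁ + n₂ − 2 = 90
Two-sided p-value ≈ 0.238
Since p ≈ 0.238 > α = 0.05, fail to reject H0; the data do not provide sufficient evidence against H0.

t = 1.188, df = 90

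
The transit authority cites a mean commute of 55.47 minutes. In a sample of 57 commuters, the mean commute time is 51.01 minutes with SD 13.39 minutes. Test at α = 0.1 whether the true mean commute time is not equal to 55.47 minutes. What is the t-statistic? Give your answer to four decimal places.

H0: μ = 55.47; H1: μ ≠ 55.47 (one-sample t-test, two-sided).
t = (x̄ − μ₀)/(s/√n) = (51.01 − 55.47)/(13.39/√57) = -2.5147
df = n − 1 = 56
Two-sided p-value ≈ 0.0148
Since p ≈ 0.0148 < α = 0.1, reject H0; the evidence is statistically significant.

-2.5147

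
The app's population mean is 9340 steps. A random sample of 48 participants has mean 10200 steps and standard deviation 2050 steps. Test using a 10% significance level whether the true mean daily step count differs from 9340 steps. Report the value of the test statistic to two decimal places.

2.91

H0: μ = 9340; H1: μ ≠ 9340 (one-sample t-test, two-sided).
t = (x̄ − μ₀)/(s/√n) = (10200 − 9340)/(2050/√48) = 2.91
df = n − 1 = 47
Two-sided p-value ≈ 0.006
Since p ≈ 0.006 < α = 0.1, reject H0; the data support H1.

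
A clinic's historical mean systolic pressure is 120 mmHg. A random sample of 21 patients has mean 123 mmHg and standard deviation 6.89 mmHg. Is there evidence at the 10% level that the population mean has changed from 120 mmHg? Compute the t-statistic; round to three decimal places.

1.995

H0: μ = 120; H1: μ ≠ 120 (one-sample t-test, two-sided).
t = (x̄ − μ₀)/(s/√n) = (123 − 120)/(6.89/√21) = 1.995
df = n − 1 = 20
Two-sided p-value ≈ 0.060
Since p ≈ 0.060 < α = 0.1, reject H0; the data support H1.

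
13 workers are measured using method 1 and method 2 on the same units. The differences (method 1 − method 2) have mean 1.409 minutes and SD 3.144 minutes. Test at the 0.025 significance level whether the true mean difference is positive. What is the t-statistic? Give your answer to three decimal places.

H0: μ_d = 0; H1: μ_d > 0 (paired t-test on the differences, right-tailed).
t = d̄/(s_d/√n) = 1.409/(3.144/√13) = 1.616
df = n − 1 = 12
p-value = P(T ≥ 1.616) ≈ 0.0660
Since p ≈ 0.0660 > α = 0.025, fail to reject H0; the data do not provide sufficient evidence against H0.

1.616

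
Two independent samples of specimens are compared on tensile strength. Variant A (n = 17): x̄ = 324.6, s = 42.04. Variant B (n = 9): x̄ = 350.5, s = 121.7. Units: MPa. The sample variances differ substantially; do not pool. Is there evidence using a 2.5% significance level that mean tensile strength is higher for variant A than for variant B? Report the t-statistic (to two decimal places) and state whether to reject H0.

t = -0.62; fail to reject H0

Let group 1 = variant A, group 2 = variant B. H0: μ_1 = μ_2; H1: μ_1 > μ_2 (Welch's two-sample t-test, right-tailed).
t = (x̄_1 − x̄_2)/√(s_1²/n_1 + s_2²/n_2) = (324.6 − 350.5)/√(42.04²/17 + 121.7²/9) = -0.62
Welch–Satterthwaite df ≈ 9.02
p-value = P(T ≥ -0.62) ≈ 0.724
Since p ≈ 0.724 > α = 0.025, fail to reject H0; the evidence is not statistically significant.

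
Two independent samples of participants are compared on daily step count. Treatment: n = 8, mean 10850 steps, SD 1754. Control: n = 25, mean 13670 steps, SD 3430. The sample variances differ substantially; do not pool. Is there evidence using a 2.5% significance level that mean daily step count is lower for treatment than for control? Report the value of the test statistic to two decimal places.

-3.05

Let group 1 = treatment, group 2 = control. H0: μ_1 = μ_2; H1: μ_1 < μ_2 (Welch's two-sample t-test, left-tailed).
t = (x̄_1 − x̄_2)/√(s_1²/n_1 + s_2²/n_2) = (10850 − 13670)/√(1754²/8 + 3430²/25) = -3.05
Welch–Satterthwaite df ≈ 24.09
p-value = P(T ≤ -3.05) ≈ 0.0028
Since p ≈ 0.0028 < α = 0.025, reject H0; the evidence is statistically significant.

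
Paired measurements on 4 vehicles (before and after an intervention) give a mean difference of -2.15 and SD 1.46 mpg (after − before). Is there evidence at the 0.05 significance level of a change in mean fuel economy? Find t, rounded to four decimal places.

H0: μ_d = 0; H1: μ_d ≠ 0 (paired t-test on the differences, two-sided).
t = d̄/(s_d/√n) = -2.15/(1.46/√4) = -2.9452
df = n − 1 = 3
Two-sided p-value ≈ 0.060
Since p ≈ 0.060 > α = 0.05, fail to reject H0; the data do not provide sufficient evidence against H0.

-2.9452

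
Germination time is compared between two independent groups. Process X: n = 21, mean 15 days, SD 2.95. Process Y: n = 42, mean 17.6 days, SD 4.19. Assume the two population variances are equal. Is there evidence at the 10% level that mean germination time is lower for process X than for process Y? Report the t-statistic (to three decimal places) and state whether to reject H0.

t = -2.541; reject H0

Let group 1 = process X, group 2 = process Y. H0: μ_1 = μ_2; H1: μ_1 < μ_2 (two-sample pooled-variance t-test, left-tailed).
s_p² = [(21−1)·2.95² + (42−1)·4.19²]/(21+42−2) = 14.6533
t = (15 − 17.6)/√[14.6533·(1/21 + 1/42)] = -2.541
df = n₁ + n₂ − 2 = 61
p-value = P(T ≤ -2.541) ≈ 0.0068
Since p ≈ 0.0068 < α = 0.1, reject H0; the evidence is statistically significant.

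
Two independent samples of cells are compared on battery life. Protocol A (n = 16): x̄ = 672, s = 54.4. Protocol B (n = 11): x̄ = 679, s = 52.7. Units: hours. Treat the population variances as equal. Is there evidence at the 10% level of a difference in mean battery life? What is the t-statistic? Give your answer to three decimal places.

Let group 1 = protocol A, group 2 = protocol B. H0: μ_1 = μ_2; H1: μ_1 ≠ μ_2 (two-sample pooled-variance t-test, two-sided).
s_p² = [(16−1)·54.4² + (11−1)·52.7²]/(16+11−2) = 2886.53
t = (672 − 679)/√[2886.53·(1/16 + 1/11)] = -0.333
df = n₁ + n₂ − 2 = 25
Two-sided p-value ≈ 0.7422
Since p ≈ 0.7422 > α = 0.1, fail to reject H0; the data do not provide sufficient evidence against H0.

-0.333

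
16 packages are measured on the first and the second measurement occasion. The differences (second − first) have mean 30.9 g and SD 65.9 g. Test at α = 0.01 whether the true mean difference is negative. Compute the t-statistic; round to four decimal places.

H0: μ_d = 0; H1: μ_d < 0 (paired t-test on the differences, left-tailed).
t = d̄/(s_d/√n) = 30.9/(65.9/√16) = 1.8756
df = n − 1 = 15
p-value = P(T ≤ 1.8756) ≈ 0.960
Since p ≈ 0.960 > α = 0.01, fail to reject H0; the data do not provide sufficient evidence against H0.

1.8756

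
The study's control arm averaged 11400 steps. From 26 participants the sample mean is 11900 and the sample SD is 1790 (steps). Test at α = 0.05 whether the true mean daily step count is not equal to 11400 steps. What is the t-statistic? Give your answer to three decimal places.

H0: μ = 11400; H1: μ ≠ 11400 (one-sample t-test, two-sided).
t = (x̄ − μ₀)/(s/√n) = (11900 − 11400)/(1790/√26) = 1.424
df = n − 1 = 25
Two-sided p-value ≈ 0.167
Since p ≈ 0.167 > α = 0.05, fail to reject H0; the evidence is not statistically significant.

1.424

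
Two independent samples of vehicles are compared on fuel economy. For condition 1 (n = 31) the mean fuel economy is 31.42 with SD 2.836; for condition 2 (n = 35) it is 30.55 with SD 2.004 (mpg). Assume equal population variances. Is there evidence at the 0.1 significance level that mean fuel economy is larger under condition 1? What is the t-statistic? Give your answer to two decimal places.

1.45

Let group 1 = condition 1, group 2 = condition 2. H0: μ_1 = μ_2; H1: μ_1 > μ_2 (two-sample pooled-variance t-test, right-tailed).
s_p² = [(31−1)·2.836² + (35−1)·2.004²]/(31+35−2) = 5.90362
t = (31.42 − 30.55)/√[5.90362·(1/31 + 1/35)] = 1.45
df = n₁ + n₂ − 2 = 64
p-value = P(T ≥ 1.45) ≈ 0.076
Since p ≈ 0.076 < α = 0.1, reject H0; the evidence is statistically significant.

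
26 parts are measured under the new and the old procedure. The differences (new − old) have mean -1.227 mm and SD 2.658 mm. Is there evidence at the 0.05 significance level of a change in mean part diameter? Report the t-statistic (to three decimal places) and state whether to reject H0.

H0: μ_d = 0; H1: μ_d ≠ 0 (paired t-test on the differences, two-sided).
t = d̄/(s_d/√n) = -1.227/(2.658/√26) = -2.354
df = n − 1 = 25
Two-sided p-value ≈ 0.0267
Since p ≈ 0.0267 < α = 0.05, reject H0; the evidence is statistically significant.

t = -2.354; reject H0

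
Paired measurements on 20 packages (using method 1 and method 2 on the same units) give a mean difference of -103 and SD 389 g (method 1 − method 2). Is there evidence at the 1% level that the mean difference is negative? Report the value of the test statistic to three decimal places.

-1.184

H0: μ_d = 0; H1: μ_d < 0 (paired t-test on the differences, left-tailed).
t = d̄/(s_d/√n) = -103/(389/√20) = -1.184
df = n − 1 = 19
p-value = P(T ≤ -1.184) ≈ 0.1255
Since p ≈ 0.1255 > α = 0.01, fail to reject H0; the data do not provide sufficient evidence against H0.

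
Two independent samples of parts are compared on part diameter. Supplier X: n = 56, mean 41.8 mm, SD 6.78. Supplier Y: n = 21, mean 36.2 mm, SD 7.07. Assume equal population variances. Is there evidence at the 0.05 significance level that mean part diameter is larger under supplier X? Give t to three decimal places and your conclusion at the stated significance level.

t = 3.191; reject H0

Let group 1 = supplier X, group 2 = supplier Y. H0: μ_1 = μ_2; H1: μ_1 > μ_2 (two-sample pooled-variance t-test, right-tailed).
s_p² = [(56−1)·6.78² + (21−1)·7.07²]/(56+21−2) = 47.0395
t = (41.8 − 36.2)/√[47.0395·(1/56 + 1/21)] = 3.191
df = n₁ + n₂ − 2 = 75
p-value = P(T ≥ 3.191) ≈ 0.0010
Since p ≈ 0.0010 < α = 0.05, reject H0; the data support H1.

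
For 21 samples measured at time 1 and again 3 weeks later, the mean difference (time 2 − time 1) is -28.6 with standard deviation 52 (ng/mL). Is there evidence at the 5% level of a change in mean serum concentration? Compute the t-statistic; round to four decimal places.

H0: μ_d = 0; H1: μ_d ≠ 0 (paired t-test on the differences, two-sided).
t = d̄/(s_d/√n) = -28.6/(52/√21) = -2.5204
df = n − 1 = 20
Two-sided p-value ≈ 0.020
Since p ≈ 0.020 < α = 0.05, reject H0; the data support H1.

-2.5204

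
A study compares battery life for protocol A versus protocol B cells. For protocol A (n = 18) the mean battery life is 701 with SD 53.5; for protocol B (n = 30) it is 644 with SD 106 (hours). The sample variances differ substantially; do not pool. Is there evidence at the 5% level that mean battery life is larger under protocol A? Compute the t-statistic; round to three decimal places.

Let group 1 = protocol A, group 2 = protocol B. H0: μ_1 = μ_2; H1: μ_1 > μ_2 (Welch's two-sample t-test, right-tailed).
t = (x̄_1 − x̄_2)/√(s_1²/n_1 + s_2²/n_2) = (701 − 644)/√(53.5²/18 + 106²/30) = 2.468
Welch–Satterthwaite df ≈ 45.01
p-value = P(T ≥ 2.468) ≈ 0.009
Since p ≈ 0.009 < α = 0.05, reject H0; the evidence is statistically significant.

2.468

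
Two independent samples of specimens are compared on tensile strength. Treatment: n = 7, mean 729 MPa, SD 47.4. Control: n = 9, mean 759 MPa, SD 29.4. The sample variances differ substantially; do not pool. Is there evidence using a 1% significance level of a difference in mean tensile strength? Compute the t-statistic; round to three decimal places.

Let group 1 = treatment, group 2 = control. H0: μ_1 = μ_2; H1: μ_1 ≠ μ_2 (Welch's two-sample t-test, two-sided).
t = (x̄_1 − x̄_2)/√(s_1²/n_1 + s_2²/n_2) = (729 − 759)/√(47.4²/7 + 29.4²/9) = -1.469
Welch–Satterthwaite df ≈ 9.49
Two-sided p-value ≈ 0.1742
Since p ≈ 0.1742 > α = 0.01, fail to reject H0; the evidence is not statistically significant.

-1.469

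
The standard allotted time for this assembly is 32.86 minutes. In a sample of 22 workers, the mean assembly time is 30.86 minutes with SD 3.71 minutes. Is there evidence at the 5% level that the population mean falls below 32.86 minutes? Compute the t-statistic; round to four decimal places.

H0: μ = 32.86; H1: μ < 32.86 (one-sample t-test, left-tailed).
t = (x̄ − μ₀)/(s/√n) = (30.86 − 32.86)/(3.71/√22) = -2.5285
df = n − 1 = 21
p-value = P(T ≤ -2.5285) ≈ 0.0098
Since p ≈ 0.0098 < α = 0.05, reject H0; the evidence is statistically significant.

-2.5285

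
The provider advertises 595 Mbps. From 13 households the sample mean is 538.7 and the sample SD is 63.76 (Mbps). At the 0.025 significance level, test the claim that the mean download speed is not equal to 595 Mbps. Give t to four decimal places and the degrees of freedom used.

t = -3.1837, df = 12

H0: μ = 595; H1: μ ≠ 595 (one-sample t-test, two-sided).
t = (x̄ − μ₀)/(s/√n) = (538.7 − 595)/(63.76/√13) = -3.1837
df = n − 1 = 12
Two-sided p-value ≈ 0.0079
Since p ≈ 0.0079 < α = 0.025, reject H0; the evidence is statistically significant.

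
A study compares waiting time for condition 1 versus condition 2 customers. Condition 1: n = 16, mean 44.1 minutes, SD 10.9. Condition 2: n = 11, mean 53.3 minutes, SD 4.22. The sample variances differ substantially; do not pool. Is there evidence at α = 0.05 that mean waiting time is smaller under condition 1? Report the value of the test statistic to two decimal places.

-3.06

Let group 1 = condition 1, group 2 = condition 2. H0: μ_1 = μ_2; H1: μ_1 < μ_2 (Welch's two-sample t-test, left-tailed).
t = (x̄_1 − x̄_2)/√(s_1²/n_1 + s_2²/n_2) = (44.1 − 53.3)/√(10.9²/16 + 4.22²/11) = -3.06
Welch–Satterthwaite df ≈ 20.77
p-value = P(T ≤ -3.06) ≈ 0.0030
Since p ≈ 0.0030 < α = 0.05, reject H0; the data support H1.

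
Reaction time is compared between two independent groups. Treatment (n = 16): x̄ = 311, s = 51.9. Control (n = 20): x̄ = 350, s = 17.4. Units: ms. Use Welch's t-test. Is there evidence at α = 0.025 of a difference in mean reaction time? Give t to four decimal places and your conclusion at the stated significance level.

Let group 1 = treatment, group 2 = control. H0: μ_1 = μ_2; H1: μ_1 ≠ μ_2 (Welch's two-sample t-test, two-sided).
t = (x̄_1 − x̄_2)/√(s_1²/n_1 + s_2²/n_2) = (311 − 350)/√(51.9²/16 + 17.4²/20) = -2.8791
Welch–Satterthwaite df ≈ 17.71
Two-sided p-value ≈ 0.010
Since p ≈ 0.010 < α = 0.025, reject H0; the data support H1.

t = -2.8791; reject H0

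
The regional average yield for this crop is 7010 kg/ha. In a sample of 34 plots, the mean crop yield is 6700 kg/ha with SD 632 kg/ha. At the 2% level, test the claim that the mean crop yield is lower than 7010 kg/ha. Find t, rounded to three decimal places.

-2.860

H0: μ = 7010; H1: μ < 7010 (one-sample t-test, left-tailed).
t = (x̄ − μ₀)/(s/√n) = (6700 − 7010)/(632/√34) = -2.860
df = n − 1 = 33
p-value = P(T ≤ -2.860) ≈ 0.004
Since p ≈ 0.004 < α = 0.02, reject H0; the data support H1.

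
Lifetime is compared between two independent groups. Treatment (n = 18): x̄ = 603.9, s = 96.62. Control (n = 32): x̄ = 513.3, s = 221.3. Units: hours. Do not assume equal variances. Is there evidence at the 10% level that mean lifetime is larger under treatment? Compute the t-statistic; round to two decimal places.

2.00

Let group 1 = treatment, group 2 = control. H0: μ_1 = μ_2; H1: μ_1 > μ_2 (Welch's two-sample t-test, right-tailed).
t = (x̄_1 − x̄_2)/√(s_1²/n_1 + s_2²/n_2) = (603.9 − 513.3)/√(96.62²/18 + 221.3²/32) = 2.00
Welch–Satterthwaite df ≈ 45.95
p-value = P(T ≥ 2.00) ≈ 0.0256
Since p ≈ 0.0256 < α = 0.1, reject H0; the data support H1.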